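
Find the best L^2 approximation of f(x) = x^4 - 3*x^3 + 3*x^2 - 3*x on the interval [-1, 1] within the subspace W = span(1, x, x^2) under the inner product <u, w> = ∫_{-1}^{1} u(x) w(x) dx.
g(x) = 27*x^2/7 - 24*x/5 - 3/35

The best approximation g ∈ W is the orthogonal projection of f onto W. Writing g = a_0 + a_1 x + a_2 x^2, the coefficients solve the normal equations G · a = b where
  G_{ij} = <φ_i, φ_j> and b_i = <f, φ_i>, with φ_0 = 1, φ_1 = x, φ_2 = x^2.
G =
  [2, 0, 2/3]
  [0, 2/3, 0]
  [2/3, 0, 2/5],
b = (12/5, -16/5, 52/35).
Solving gives a_0 = -3/35, a_1 = -24/5, a_2 = 27/7, so
  g(x) = 27*x^2/7 - 24*x/5 - 3/35.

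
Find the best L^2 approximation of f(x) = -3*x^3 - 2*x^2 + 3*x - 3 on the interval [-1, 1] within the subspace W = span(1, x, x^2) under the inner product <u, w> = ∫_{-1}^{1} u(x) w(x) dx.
g(x) = -2*x^2 + 6*x/5 - 3

The best approximation g ∈ W is the orthogonal projection of f onto W. Writing g = a_0 + a_1 x + a_2 x^2, the coefficients solve the normal equations G · a = b where
  G_{ij} = <φ_i, φ_j> and b_i = <f, φ_i>, with φ_0 = 1, φ_1 = x, φ_2 = x^2.
G =
  [2, 0, 2/3]
  [0, 2/3, 0]
  [2/3, 0, 2/5],
b = (-22/3, 4/5, -14/5).
Solving gives a_0 = -3, a_1 = 6/5, a_2 = -2, so
  g(x) = -2*x^2 + 6*x/5 - 3.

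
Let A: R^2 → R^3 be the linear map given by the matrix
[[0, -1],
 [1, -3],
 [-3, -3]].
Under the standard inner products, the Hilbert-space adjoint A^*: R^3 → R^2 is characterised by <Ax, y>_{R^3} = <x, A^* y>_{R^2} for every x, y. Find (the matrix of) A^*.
A^* = A^T =
[[0, 1, -3],
 [-1, -3, -3]]

For real matrices with standard dot products, the defining identity <Ax, y> = <x, A^* y> gives (Ax)^T y = x^T (A^*) y, i.e. x^T A^T y = x^T (A^*) y. Since this holds for all x, y, we must have A^* = A^T. Therefore
A^* =
[[0, 1, -3],
 [-1, -3, -3]].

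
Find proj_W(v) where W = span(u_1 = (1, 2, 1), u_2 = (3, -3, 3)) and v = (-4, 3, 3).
proj_W(v) = (-1/2, 3, -1/2)

Set up U = [u_1 | ... | u_2] ∈ R^(3×2). The projector onto W = col(U) is P = U (U^T U)^(-1) U^T.
Compute U^T U =
  [6, 0]
  [0, 27],
and U^T v = (5, -12).
Solve U^T U · c = U^T v for the coefficients: c = (5/6, -4/9). The projection is proj_W(v) = U c.
Check: (v - proj_W(v)) · u_1 = 0  (should be 0).
Check: (v - proj_W(v)) · u_2 = 0  (should be 0).
Result: proj_W(v) = (-1/2, 3, -1/2).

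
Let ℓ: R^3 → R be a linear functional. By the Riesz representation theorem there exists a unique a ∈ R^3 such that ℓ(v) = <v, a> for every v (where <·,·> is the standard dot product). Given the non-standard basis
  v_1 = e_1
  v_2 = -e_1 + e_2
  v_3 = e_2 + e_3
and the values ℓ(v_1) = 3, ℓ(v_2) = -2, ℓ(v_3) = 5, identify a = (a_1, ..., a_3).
a = (3, 1, 4)

Write a = (a_1, ..., a_3) in the standard basis. For each basis vector v_i, ℓ(v_i) = <v_i, a> is a linear equation in the a_j's. Collect the n equations into a matrix system V a = ℓ, where row i of V is v_i (expressed in the standard basis). Since V is invertible (lower-triangular with 1s on the diagonal, up to permutation), solve by back-substitution:
  V =
[[1, 0, 0],
 [-1, 1, 0],
 [0, 1, 1]]
  V a = (3, -2, 5)
Solving gives a = (3, 1, 4).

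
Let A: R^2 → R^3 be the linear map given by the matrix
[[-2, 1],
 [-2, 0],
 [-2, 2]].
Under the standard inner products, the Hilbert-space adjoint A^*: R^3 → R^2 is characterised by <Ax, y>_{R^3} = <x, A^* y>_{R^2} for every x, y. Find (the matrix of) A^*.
A^* = A^T =
[[-2, -2, -2],
 [1, 0, 2]]

For real matrices with standard dot products, the defining identity <Ax, y> = <x, A^* y> gives (Ax)^T y = x^T (A^*) y, i.e. x^T A^T y = x^T (A^*) y. Since this holds for all x, y, we must have A^* = A^T. Therefore
A^* =
[[-2, -2, -2],
 [1, 0, 2]].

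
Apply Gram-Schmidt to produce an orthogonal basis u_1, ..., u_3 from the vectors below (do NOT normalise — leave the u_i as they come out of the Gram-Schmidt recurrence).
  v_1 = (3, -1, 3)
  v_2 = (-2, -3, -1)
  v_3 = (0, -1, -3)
Orthogonal basis:
  u_1 = (3, -1, 3)
  u_2 = (-20/19, -63/19, -1/19)
  u_3 = (36/23, -54/115, -198/115)

Apply the Gram-Schmidt recurrence
  u_1 = v_1
  u_i = v_i − Σ_{j<i} ((v_i · u_j) / (u_j · u_j)) · u_j.

Step by step this gives:
  u_1 = (3, -1, 3)
  u_2 = (-20/19, -63/19, -1/19)
  u_3 = (36/23, -54/115, -198/115)

Orthogonality check:
  u_2 · u_1 = 0 (should be 0)
  u_3 · u_1 = 0 (should be 0)
  u_3 · u_2 = 0 (should be 0)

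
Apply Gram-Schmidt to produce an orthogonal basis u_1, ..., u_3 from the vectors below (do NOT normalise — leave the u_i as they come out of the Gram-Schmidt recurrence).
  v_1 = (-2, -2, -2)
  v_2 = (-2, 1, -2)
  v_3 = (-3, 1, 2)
Orthogonal basis:
  u_1 = (-2, -2, -2)
  u_2 = (-1, 2, -1)
  u_3 = (-5/2, 0, 5/2)

Apply the Gram-Schmidt recurrence
  u_1 = v_1
  u_i = v_i − Σ_{j<i} ((v_i · u_j) / (u_j · u_j)) · u_j.

Step by step this gives:
  u_1 = (-2, -2, -2)
  u_2 = (-1, 2, -1)
  u_3 = (-5/2, 0, 5/2)

Orthogonality check:
  u_2 · u_1 = 0 (should be 0)
  u_3 · u_1 = 0 (should be 0)
  u_3 · u_2 = 0 (should be 0)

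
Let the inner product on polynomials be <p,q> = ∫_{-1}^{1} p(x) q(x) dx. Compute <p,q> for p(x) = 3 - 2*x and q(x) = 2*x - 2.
<p,q> = -44/3

Expand the product: p(x)·q(x) = -4*x^2 + 10*x - 6.
∫_{-1}^{1} of each monomial x^k gives [2/(k+1) if k even, 0 if k odd]. Integrating term-by-term (or equivalently evaluating the antiderivative F(x) = -4*x^3/3 + 5*x^2 - 6*x at the endpoints):
  F(1) − F(−1) = -7/3 − (37/3) = -44/3.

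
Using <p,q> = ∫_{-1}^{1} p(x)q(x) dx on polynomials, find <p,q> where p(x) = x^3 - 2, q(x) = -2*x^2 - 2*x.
<p,q> = 28/15

Expand the product: p(x)·q(x) = -2*x^5 - 2*x^4 + 4*x^2 + 4*x.
∫_{-1}^{1} of each monomial x^k gives [2/(k+1) if k even, 0 if k odd]. Integrating term-by-term (or equivalently evaluating the antiderivative F(x) = -x^6/3 - 2*x^5/5 + 4*x^3/3 + 2*x^2 at the endpoints):
  F(1) − F(−1) = 13/5 − (11/15) = 28/15.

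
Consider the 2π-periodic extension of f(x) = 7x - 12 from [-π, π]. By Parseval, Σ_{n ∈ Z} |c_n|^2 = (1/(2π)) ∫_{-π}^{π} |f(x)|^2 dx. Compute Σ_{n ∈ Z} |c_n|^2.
Σ |c_n|^2 = 49π^2/3 + 144

Expand and integrate term by term over [-π, π]:
  ∫ (7x)^2 dx = 49·(2π^3/3); ∫ 2·7·(-12)·x dx = 0 (odd integrand); ∫ (-12)^2 dx = 144·2π.
So (1/(2π)) ∫_{-π}^{π} (7x - 12)^2 dx = 49π^2/3 + 144 = 49π^2/3 + 144.
Parseval ⇒ Σ |c_n|^2 = 49π^2/3 + 144.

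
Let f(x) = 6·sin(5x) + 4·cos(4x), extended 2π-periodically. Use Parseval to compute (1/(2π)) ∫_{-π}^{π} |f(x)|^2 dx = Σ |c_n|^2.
Σ |c_n|^2 = 26

Expand |f|^2 and use orthogonality of {sin(nx), cos(mx)} on [-π, π]:
  ∫_{-π}^{π} sin(nx)^2 dx = π, ∫ cos(mx)^2 dx = π, and cross terms integrate to 0.
So ∫_{-π}^{π} f(x)^2 dx = 6^2 · π + 4^2 · π = (36 + 16)π.
Divide by 2π: (36 + 16)/2 = 26.
By Parseval, this equals Σ |c_n|^2.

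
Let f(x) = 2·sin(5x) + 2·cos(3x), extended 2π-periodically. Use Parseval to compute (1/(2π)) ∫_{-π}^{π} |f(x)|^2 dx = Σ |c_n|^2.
Σ |c_n|^2 = 4

Expand |f|^2 and use orthogonality of {sin(nx), cos(mx)} on [-π, π]:
  ∫_{-π}^{π} sin(nx)^2 dx = π, ∫ cos(mx)^2 dx = π, and cross terms integrate to 0.
So ∫_{-π}^{π} f(x)^2 dx = 2^2 · π + 2^2 · π = (4 + 4)π.
Divide by 2π: (4 + 4)/2 = 4.
By Parseval, this equals Σ |c_n|^2.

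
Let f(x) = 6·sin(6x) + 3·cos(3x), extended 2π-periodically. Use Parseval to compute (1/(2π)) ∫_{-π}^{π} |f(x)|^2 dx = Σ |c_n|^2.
Σ |c_n|^2 = 45/2

Expand |f|^2 and use orthogonality of {sin(nx), cos(mx)} on [-π, π]:
  ∫_{-π}^{π} sin(nx)^2 dx = π, ∫ cos(mx)^2 dx = π, and cross terms integrate to 0.
So ∫_{-π}^{π} f(x)^2 dx = 6^2 · π + 3^2 · π = (36 + 9)π.
Divide by 2π: (36 + 9)/2 = 45/2.
By Parseval, this equals Σ |c_n|^2.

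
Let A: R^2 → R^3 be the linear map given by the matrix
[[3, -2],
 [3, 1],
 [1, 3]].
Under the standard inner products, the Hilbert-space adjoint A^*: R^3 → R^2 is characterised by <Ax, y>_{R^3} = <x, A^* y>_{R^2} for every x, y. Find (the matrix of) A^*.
A^* = A^T =
[[3, 3, 1],
 [-2, 1, 3]]

For real matrices with standard dot products, the defining identity <Ax, y> = <x, A^* y> gives (Ax)^T y = x^T (A^*) y, i.e. x^T A^T y = x^T (A^*) y. Since this holds for all x, y, we must have A^* = A^T. Therefore
A^* =
[[3, 3, 1],
 [-2, 1, 3]].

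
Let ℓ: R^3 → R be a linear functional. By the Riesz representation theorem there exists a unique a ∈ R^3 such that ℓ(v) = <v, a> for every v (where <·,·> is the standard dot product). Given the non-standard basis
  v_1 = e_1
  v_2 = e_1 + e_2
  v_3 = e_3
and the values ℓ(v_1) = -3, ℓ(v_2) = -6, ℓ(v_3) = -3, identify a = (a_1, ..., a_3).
a = (-3, -3, -3)

Write a = (a_1, ..., a_3) in the standard basis. For each basis vector v_i, ℓ(v_i) = <v_i, a> is a linear equation in the a_j's. Collect the n equations into a matrix system V a = ℓ, where row i of V is v_i (expressed in the standard basis). Since V is invertible (lower-triangular with 1s on the diagonal, up to permutation), solve by back-substitution:
  V =
[[1, 0, 0],
 [1, 1, 0],
 [0, 0, 1]]
  V a = (-3, -6, -3)
Solving gives a = (-3, -3, -3).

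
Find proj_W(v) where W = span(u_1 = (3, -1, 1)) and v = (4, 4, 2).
proj_W(v) = (30/11, -10/11, 10/11)

Set up U = [u_1 | ... | u_1] ∈ R^(3×1). The projector onto W = col(U) is P = U (U^T U)^(-1) U^T.
Compute U^T U =
  [11],
and U^T v = (10).
Solve U^T U · c = U^T v for the coefficients: c = (10/11). The projection is proj_W(v) = U c.
Check: (v - proj_W(v)) · u_1 = 0  (should be 0).
Result: proj_W(v) = (30/11, -10/11, 10/11).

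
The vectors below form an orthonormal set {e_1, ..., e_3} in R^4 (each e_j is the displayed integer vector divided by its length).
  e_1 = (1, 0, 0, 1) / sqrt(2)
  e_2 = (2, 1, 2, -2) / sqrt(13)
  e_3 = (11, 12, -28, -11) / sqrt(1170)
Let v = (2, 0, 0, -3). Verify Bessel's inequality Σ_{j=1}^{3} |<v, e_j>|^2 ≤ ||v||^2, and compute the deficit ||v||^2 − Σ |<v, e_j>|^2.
Σ |<v, e_j>|^2 = 97/9; ||v||^2 = 13; deficit = 20/9

Write each e_j = u_j / sqrt(<u_j, u_j>) where u_j is the displayed integer vector. Then <v, e_j> = <v, u_j> / sqrt(<u_j, u_j>), so |<v, e_j>|^2 = <v, u_j>^2 / <u_j, u_j>.
Coefficients: <v, e_1> = -1/sqrt(2), <v, e_2> = 10/sqrt(13), <v, e_3> = 55/sqrt(1170).
Square and sum: Σ |<v, e_j>|^2 = 97/9.
Compute ||v||^2 = v·v = 13.
Deficit = 13 − 97/9 = 20/9 ≥ 0, confirming Bessel's inequality. (The deficit equals ||v − Σ <v,e_j> e_j||^2, the squared distance from v to span{e_j}.)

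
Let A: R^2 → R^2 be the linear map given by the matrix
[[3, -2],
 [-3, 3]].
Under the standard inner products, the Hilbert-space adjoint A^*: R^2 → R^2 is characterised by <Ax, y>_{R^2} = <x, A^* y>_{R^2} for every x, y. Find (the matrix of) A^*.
A^* = A^T =
[[3, -3],
 [-2, 3]]

For real matrices with standard dot products, the defining identity <Ax, y> = <x, A^* y> gives (Ax)^T y = x^T (A^*) y, i.e. x^T A^T y = x^T (A^*) y. Since this holds for all x, y, we must have A^* = A^T. Therefore
A^* =
[[3, -3],
 [-2, 3]].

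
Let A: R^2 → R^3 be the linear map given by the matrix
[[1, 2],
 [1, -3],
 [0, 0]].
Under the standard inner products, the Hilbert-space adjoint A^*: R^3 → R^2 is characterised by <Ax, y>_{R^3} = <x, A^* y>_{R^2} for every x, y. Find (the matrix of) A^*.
A^* = A^T =
[[1, 1, 0],
 [2, -3, 0]]

For real matrices with standard dot products, the defining identity <Ax, y> = <x, A^* y> gives (Ax)^T y = x^T (A^*) y, i.e. x^T A^T y = x^T (A^*) y. Since this holds for all x, y, we must have A^* = A^T. Therefore
A^* =
[[1, 1, 0],
 [2, -3, 0]].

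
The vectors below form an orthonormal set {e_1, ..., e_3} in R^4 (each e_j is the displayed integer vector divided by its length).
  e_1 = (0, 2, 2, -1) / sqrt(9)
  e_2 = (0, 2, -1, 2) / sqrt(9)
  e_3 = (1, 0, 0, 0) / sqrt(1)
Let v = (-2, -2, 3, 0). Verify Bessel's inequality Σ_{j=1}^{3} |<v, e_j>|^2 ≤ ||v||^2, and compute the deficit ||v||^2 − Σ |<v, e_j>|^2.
Σ |<v, e_j>|^2 = 89/9; ||v||^2 = 17; deficit = 64/9

Write each e_j = u_j / sqrt(<u_j, u_j>) where u_j is the displayed integer vector. Then <v, e_j> = <v, u_j> / sqrt(<u_j, u_j>), so |<v, e_j>|^2 = <v, u_j>^2 / <u_j, u_j>.
Coefficients: <v, e_1> = 2/sqrt(9), <v, e_2> = -7/sqrt(9), <v, e_3> = -2/sqrt(1).
Square and sum: Σ |<v, e_j>|^2 = 89/9.
Compute ||v||^2 = v·v = 17.
Deficit = 17 − 89/9 = 64/9 ≥ 0, confirming Bessel's inequality. (The deficit equals ||v − Σ <v,e_j> e_j||^2, the squared distance from v to span{e_j}.)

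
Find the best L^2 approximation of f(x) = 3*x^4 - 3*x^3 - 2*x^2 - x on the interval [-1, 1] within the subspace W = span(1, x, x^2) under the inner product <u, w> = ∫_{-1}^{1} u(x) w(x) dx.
g(x) = 4*x^2/7 - 14*x/5 - 9/35

The best approximation g ∈ W is the orthogonal projection of f onto W. Writing g = a_0 + a_1 x + a_2 x^2, the coefficients solve the normal equations G · a = b where
  G_{ij} = <φ_i, φ_j> and b_i = <f, φ_i>, with φ_0 = 1, φ_1 = x, φ_2 = x^2.
G =
  [2, 0, 2/3]
  [0, 2/3, 0]
  [2/3, 0, 2/5],
b = (-2/15, -28/15, 2/35).
Solving gives a_0 = -9/35, a_1 = -14/5, a_2 = 4/7, so
  g(x) = 4*x^2/7 - 14*x/5 - 9/35.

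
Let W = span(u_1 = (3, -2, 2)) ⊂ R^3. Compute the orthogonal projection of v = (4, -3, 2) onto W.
proj_W(v) = (66/17, -44/17, 44/17)

Set up U = [u_1 | ... | u_1] ∈ R^(3×1). The projector onto W = col(U) is P = U (U^T U)^(-1) U^T.
Compute U^T U =
  [17],
and U^T v = (22).
Solve U^T U · c = U^T v for the coefficients: c = (22/17). The projection is proj_W(v) = U c.
Check: (v - proj_W(v)) · u_1 = 0  (should be 0).
Result: proj_W(v) = (66/17, -44/17, 44/17).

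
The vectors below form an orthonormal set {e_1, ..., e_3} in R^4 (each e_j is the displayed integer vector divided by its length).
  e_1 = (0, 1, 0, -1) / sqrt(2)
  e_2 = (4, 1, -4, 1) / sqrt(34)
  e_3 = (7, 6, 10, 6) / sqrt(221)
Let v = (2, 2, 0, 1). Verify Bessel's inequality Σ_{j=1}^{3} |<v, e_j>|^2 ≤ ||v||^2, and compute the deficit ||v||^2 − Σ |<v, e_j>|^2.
Σ |<v, e_j>|^2 = 113/13; ||v||^2 = 9; deficit = 4/13

Write each e_j = u_j / sqrt(<u_j, u_j>) where u_j is the displayed integer vector. Then <v, e_j> = <v, u_j> / sqrt(<u_j, u_j>), so |<v, e_j>|^2 = <v, u_j>^2 / <u_j, u_j>.
Coefficients: <v, e_1> = 1/sqrt(2), <v, e_2> = 11/sqrt(34), <v, e_3> = 32/sqrt(221).
Square and sum: Σ |<v, e_j>|^2 = 113/13.
Compute ||v||^2 = v·v = 9.
Deficit = 9 − 113/13 = 4/13 ≥ 0, confirming Bessel's inequality. (The deficit equals ||v − Σ <v,e_j> e_j||^2, the squared distance from v to span{e_j}.)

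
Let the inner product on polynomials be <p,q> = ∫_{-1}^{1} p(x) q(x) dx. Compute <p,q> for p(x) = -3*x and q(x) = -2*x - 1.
<p,q> = 4

Expand the product: p(x)·q(x) = 6*x^2 + 3*x.
∫_{-1}^{1} of each monomial x^k gives [2/(k+1) if k even, 0 if k odd]. Integrating term-by-term (or equivalently evaluating the antiderivative F(x) = 2*x^3 + 3*x^2/2 at the endpoints):
  F(1) − F(−1) = 7/2 − (-1/2) = 4.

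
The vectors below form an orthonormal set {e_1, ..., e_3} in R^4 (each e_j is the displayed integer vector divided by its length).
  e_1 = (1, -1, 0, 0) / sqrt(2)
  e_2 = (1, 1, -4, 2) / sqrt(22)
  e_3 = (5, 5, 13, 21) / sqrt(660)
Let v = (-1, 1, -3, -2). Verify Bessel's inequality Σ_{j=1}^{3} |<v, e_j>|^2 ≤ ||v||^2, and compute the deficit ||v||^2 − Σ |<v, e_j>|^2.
Σ |<v, e_j>|^2 = 297/20; ||v||^2 = 15; deficit = 3/20

Write each e_j = u_j / sqrt(<u_j, u_j>) where u_j is the displayed integer vector. Then <v, e_j> = <v, u_j> / sqrt(<u_j, u_j>), so |<v, e_j>|^2 = <v, u_j>^2 / <u_j, u_j>.
Coefficients: <v, e_1> = -2/sqrt(2), <v, e_2> = 8/sqrt(22), <v, e_3> = -81/sqrt(660).
Square and sum: Σ |<v, e_j>|^2 = 297/20.
Compute ||v||^2 = v·v = 15.
Deficit = 15 − 297/20 = 3/20 ≥ 0, confirming Bessel's inequality. (The deficit equals ||v − Σ <v,e_j> e_j||^2, the squared distance from v to span{e_j}.)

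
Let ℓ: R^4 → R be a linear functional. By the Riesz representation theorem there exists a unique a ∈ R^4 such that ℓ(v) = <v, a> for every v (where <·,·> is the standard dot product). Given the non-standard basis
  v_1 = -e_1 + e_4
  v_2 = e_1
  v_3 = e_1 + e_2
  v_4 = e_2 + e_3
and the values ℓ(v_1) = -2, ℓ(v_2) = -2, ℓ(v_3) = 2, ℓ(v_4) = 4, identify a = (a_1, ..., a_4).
a = (-2, 4, 0, -4)

Write a = (a_1, ..., a_4) in the standard basis. For each basis vector v_i, ℓ(v_i) = <v_i, a> is a linear equation in the a_j's. Collect the n equations into a matrix system V a = ℓ, where row i of V is v_i (expressed in the standard basis). Since V is invertible (lower-triangular with 1s on the diagonal, up to permutation), solve by back-substitution:
  V =
[[-1, 0, 0, 1],
 [1, 0, 0, 0],
 [1, 1, 0, 0],
 [0, 1, 1, 0]]
  V a = (-2, -2, 2, 4)
Solving gives a = (-2, 4, 0, -4).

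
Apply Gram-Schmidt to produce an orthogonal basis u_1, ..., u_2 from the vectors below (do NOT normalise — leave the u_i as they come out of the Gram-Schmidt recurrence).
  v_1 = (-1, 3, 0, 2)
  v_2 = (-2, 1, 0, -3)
Orthogonal basis:
  u_1 = (-1, 3, 0, 2)
  u_2 = (-29/14, 17/14, 0, -20/7)

Apply the Gram-Schmidt recurrence
  u_1 = v_1
  u_i = v_i − Σ_{j<i} ((v_i · u_j) / (u_j · u_j)) · u_j.

Step by step this gives:
  u_1 = (-1, 3, 0, 2)
  u_2 = (-29/14, 17/14, 0, -20/7)

Orthogonality check:
  u_2 · u_1 = 0 (should be 0)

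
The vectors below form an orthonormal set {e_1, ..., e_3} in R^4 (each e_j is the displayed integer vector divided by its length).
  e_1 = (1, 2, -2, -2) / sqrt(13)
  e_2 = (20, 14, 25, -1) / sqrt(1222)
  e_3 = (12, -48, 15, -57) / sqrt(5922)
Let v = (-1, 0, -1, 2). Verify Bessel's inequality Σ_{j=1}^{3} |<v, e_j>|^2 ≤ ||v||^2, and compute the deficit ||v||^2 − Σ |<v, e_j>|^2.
Σ |<v, e_j>|^2 = 41/7; ||v||^2 = 6; deficit = 1/7

Write each e_j = u_j / sqrt(<u_j, u_j>) where u_j is the displayed integer vector. Then <v, e_j> = <v, u_j> / sqrt(<u_j, u_j>), so |<v, e_j>|^2 = <v, u_j>^2 / <u_j, u_j>.
Coefficients: <v, e_1> = -3/sqrt(13), <v, e_2> = -47/sqrt(1222), <v, e_3> = -141/sqrt(5922).
Square and sum: Σ |<v, e_j>|^2 = 41/7.
Compute ||v||^2 = v·v = 6.
Deficit = 6 − 41/7 = 1/7 ≥ 0, confirming Bessel's inequality. (The deficit equals ||v − Σ <v,e_j> e_j||^2, the squared distance from v to span{e_j}.)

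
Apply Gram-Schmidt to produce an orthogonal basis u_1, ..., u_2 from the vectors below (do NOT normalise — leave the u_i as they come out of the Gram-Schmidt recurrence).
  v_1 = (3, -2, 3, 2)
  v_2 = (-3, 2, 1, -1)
Orthogonal basis:
  u_1 = (3, -2, 3, 2)
  u_2 = (-21/13, 14/13, 31/13, -1/13)

Apply the Gram-Schmidt recurrence
  u_1 = v_1
  u_i = v_i − Σ_{j<i} ((v_i · u_j) / (u_j · u_j)) · u_j.

Step by step this gives:
  u_1 = (3, -2, 3, 2)
  u_2 = (-21/13, 14/13, 31/13, -1/13)

Orthogonality check:
  u_2 · u_1 = 0 (should be 0)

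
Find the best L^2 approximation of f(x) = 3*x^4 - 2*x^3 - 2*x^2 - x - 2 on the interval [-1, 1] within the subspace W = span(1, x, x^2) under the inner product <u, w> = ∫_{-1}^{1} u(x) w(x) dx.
g(x) = 4*x^2/7 - 11*x/5 - 79/35

The best approximation g ∈ W is the orthogonal projection of f onto W. Writing g = a_0 + a_1 x + a_2 x^2, the coefficients solve the normal equations G · a = b where
  G_{ij} = <φ_i, φ_j> and b_i = <f, φ_i>, with φ_0 = 1, φ_1 = x, φ_2 = x^2.
G =
  [2, 0, 2/3]
  [0, 2/3, 0]
  [2/3, 0, 2/5],
b = (-62/15, -22/15, -134/105).
Solving gives a_0 = -79/35, a_1 = -11/5, a_2 = 4/7, so
  g(x) = 4*x^2/7 - 11*x/5 - 79/35.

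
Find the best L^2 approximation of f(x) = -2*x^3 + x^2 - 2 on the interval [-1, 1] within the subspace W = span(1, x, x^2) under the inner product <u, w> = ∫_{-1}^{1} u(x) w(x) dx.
g(x) = x^2 - 6*x/5 - 2

The best approximation g ∈ W is the orthogonal projection of f onto W. Writing g = a_0 + a_1 x + a_2 x^2, the coefficients solve the normal equations G · a = b where
  G_{ij} = <φ_i, φ_j> and b_i = <f, φ_i>, with φ_0 = 1, φ_1 = x, φ_2 = x^2.
G =
  [2, 0, 2/3]
  [0, 2/3, 0]
  [2/3, 0, 2/5],
b = (-10/3, -4/5, -14/15).
Solving gives a_0 = -2, a_1 = -6/5, a_2 = 1, so
  g(x) = x^2 - 6*x/5 - 2.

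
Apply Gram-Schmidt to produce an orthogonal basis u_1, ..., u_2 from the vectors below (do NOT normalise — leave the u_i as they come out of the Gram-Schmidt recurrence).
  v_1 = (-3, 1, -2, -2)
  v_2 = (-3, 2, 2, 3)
Orthogonal basis:
  u_1 = (-3, 1, -2, -2)
  u_2 = (-17/6, 35/18, 19/9, 28/9)

Apply the Gram-Schmidt recurrence
  u_1 = v_1
  u_i = v_i − Σ_{j<i} ((v_i · u_j) / (u_j · u_j)) · u_j.

Step by step this gives:
  u_1 = (-3, 1, -2, -2)
  u_2 = (-17/6, 35/18, 19/9, 28/9)

Orthogonality check:
  u_2 · u_1 = 0 (should be 0)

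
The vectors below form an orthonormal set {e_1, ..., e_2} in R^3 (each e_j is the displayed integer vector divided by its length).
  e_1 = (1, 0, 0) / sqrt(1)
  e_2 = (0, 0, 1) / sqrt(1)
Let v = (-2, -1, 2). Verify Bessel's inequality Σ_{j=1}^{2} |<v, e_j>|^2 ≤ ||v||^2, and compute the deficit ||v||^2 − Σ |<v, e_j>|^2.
Σ |<v, e_j>|^2 = 8; ||v||^2 = 9; deficit = 1

Write each e_j = u_j / sqrt(<u_j, u_j>) where u_j is the displayed integer vector. Then <v, e_j> = <v, u_j> / sqrt(<u_j, u_j>), so |<v, e_j>|^2 = <v, u_j>^2 / <u_j, u_j>.
Coefficients: <v, e_1> = -2/sqrt(1), <v, e_2> = 2/sqrt(1).
Square and sum: Σ |<v, e_j>|^2 = 8.
Compute ||v||^2 = v·v = 9.
Deficit = 9 − 8 = 1 ≥ 0, confirming Bessel's inequality. (The deficit equals ||v − Σ <v,e_j> e_j||^2, the squared distance from v to span{e_j}.)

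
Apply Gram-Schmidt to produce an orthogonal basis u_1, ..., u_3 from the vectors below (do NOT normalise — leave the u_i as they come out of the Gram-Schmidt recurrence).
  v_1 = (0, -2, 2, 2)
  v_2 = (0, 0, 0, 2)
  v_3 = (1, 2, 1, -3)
Orthogonal basis:
  u_1 = (0, -2, 2, 2)
  u_2 = (0, 2/3, -2/3, 4/3)
  u_3 = (1, 3/2, 3/2, 0)

Apply the Gram-Schmidt recurrence
  u_1 = v_1
  u_i = v_i − Σ_{j<i} ((v_i · u_j) / (u_j · u_j)) · u_j.

Step by step this gives:
  u_1 = (0, -2, 2, 2)
  u_2 = (0, 2/3, -2/3, 4/3)
  u_3 = (1, 3/2, 3/2, 0)

Orthogonality check:
  u_2 · u_1 = 0 (should be 0)
  u_3 · u_1 = 0 (should be 0)
  u_3 · u_2 = 0 (should be 0)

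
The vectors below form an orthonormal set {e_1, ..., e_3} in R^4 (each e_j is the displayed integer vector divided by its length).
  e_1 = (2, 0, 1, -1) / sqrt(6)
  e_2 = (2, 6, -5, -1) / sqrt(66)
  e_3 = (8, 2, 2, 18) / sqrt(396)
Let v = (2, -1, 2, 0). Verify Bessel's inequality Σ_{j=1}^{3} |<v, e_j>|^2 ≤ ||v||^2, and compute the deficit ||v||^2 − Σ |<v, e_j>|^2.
Σ |<v, e_j>|^2 = 9; ||v||^2 = 9; deficit = 0

Write each e_j = u_j / sqrt(<u_j, u_j>) where u_j is the displayed integer vector. Then <v, e_j> = <v, u_j> / sqrt(<u_j, u_j>), so |<v, e_j>|^2 = <v, u_j>^2 / <u_j, u_j>.
Coefficients: <v, e_1> = 6/sqrt(6), <v, e_2> = -12/sqrt(66), <v, e_3> = 18/sqrt(396).
Square and sum: Σ |<v, e_j>|^2 = 9.
Compute ||v||^2 = v·v = 9.
Deficit = 9 − 9 = 0 ≥ 0, confirming Bessel's inequality. (The deficit equals ||v − Σ <v,e_j> e_j||^2, the squared distance from v to span{e_j}.)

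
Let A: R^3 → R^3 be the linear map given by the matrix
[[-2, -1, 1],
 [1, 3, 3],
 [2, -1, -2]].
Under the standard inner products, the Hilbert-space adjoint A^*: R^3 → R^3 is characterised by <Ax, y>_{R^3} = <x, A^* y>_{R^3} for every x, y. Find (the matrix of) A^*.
A^* = A^T =
[[-2, 1, 2],
 [-1, 3, -1],
 [1, 3, -2]]

For real matrices with standard dot products, the defining identity <Ax, y> = <x, A^* y> gives (Ax)^T y = x^T (A^*) y, i.e. x^T A^T y = x^T (A^*) y. Since this holds for all x, y, we must have A^* = A^T. Therefore
A^* =
[[-2, 1, 2],
 [-1, 3, -1],
 [1, 3, -2]].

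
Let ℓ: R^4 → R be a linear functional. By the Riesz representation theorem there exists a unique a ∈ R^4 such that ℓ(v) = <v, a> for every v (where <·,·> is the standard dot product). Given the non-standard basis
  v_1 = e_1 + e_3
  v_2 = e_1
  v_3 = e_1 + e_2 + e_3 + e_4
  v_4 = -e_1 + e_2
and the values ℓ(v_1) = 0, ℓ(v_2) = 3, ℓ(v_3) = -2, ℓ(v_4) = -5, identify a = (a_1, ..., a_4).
a = (3, -2, -3, 0)

Write a = (a_1, ..., a_4) in the standard basis. For each basis vector v_i, ℓ(v_i) = <v_i, a> is a linear equation in the a_j's. Collect the n equations into a matrix system V a = ℓ, where row i of V is v_i (expressed in the standard basis). Since V is invertible (lower-triangular with 1s on the diagonal, up to permutation), solve by back-substitution:
  V =
[[1, 0, 1, 0],
 [1, 0, 0, 0],
 [1, 1, 1, 1],
 [-1, 1, 0, 0]]
  V a = (0, 3, -2, -5)
Solving gives a = (3, -2, -3, 0).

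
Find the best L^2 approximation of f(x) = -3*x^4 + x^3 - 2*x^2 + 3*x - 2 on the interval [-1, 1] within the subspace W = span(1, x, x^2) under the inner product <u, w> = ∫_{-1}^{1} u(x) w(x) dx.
g(x) = -32*x^2/7 + 18*x/5 - 61/35

The best approximation g ∈ W is the orthogonal projection of f onto W. Writing g = a_0 + a_1 x + a_2 x^2, the coefficients solve the normal equations G · a = b where
  G_{ij} = <φ_i, φ_j> and b_i = <f, φ_i>, with φ_0 = 1, φ_1 = x, φ_2 = x^2.
G =
  [2, 0, 2/3]
  [0, 2/3, 0]
  [2/3, 0, 2/5],
b = (-98/15, 12/5, -314/105).
Solving gives a_0 = -61/35, a_1 = 18/5, a_2 = -32/7, so
  g(x) = -32*x^2/7 + 18*x/5 - 61/35.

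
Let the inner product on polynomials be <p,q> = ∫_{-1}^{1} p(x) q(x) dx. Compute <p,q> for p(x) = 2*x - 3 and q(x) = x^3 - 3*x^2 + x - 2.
<p,q> = 302/15

Expand the product: p(x)·q(x) = 2*x^4 - 9*x^3 + 11*x^2 - 7*x + 6.
∫_{-1}^{1} of each monomial x^k gives [2/(k+1) if k even, 0 if k odd]. Integrating term-by-term (or equivalently evaluating the antiderivative F(x) = 2*x^5/5 - 9*x^4/4 + 11*x^3/3 - 7*x^2/2 + 6*x at the endpoints):
  F(1) − F(−1) = 259/60 − (-949/60) = 302/15.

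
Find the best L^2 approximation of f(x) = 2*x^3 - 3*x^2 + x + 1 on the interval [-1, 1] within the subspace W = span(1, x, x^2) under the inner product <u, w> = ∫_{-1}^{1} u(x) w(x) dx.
g(x) = -3*x^2 + 11*x/5 + 1

The best approximation g ∈ W is the orthogonal projection of f onto W. Writing g = a_0 + a_1 x + a_2 x^2, the coefficients solve the normal equations G · a = b where
  G_{ij} = <φ_i, φ_j> and b_i = <f, φ_i>, with φ_0 = 1, φ_1 = x, φ_2 = x^2.
G =
  [2, 0, 2/3]
  [0, 2/3, 0]
  [2/3, 0, 2/5],
b = (0, 22/15, -8/15).
Solving gives a_0 = 1, a_1 = 11/5, a_2 = -3, so
  g(x) = -3*x^2 + 11*x/5 + 1.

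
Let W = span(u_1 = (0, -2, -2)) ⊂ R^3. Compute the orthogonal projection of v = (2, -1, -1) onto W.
proj_W(v) = (0, -1, -1)

Set up U = [u_1 | ... | u_1] ∈ R^(3×1). The projector onto W = col(U) is P = U (U^T U)^(-1) U^T.
Compute U^T U =
  [8],
and U^T v = (4).
Solve U^T U · c = U^T v for the coefficients: c = (1/2). The projection is proj_W(v) = U c.
Check: (v - proj_W(v)) · u_1 = 0  (should be 0).
Result: proj_W(v) = (0, -1, -1).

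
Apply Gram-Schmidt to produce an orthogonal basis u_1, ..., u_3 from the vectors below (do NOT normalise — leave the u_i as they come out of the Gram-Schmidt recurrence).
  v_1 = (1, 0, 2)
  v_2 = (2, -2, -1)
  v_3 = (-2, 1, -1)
Orthogonal basis:
  u_1 = (1, 0, 2)
  u_2 = (2, -2, -1)
  u_3 = (-4/45, -1/9, 2/45)

Apply the Gram-Schmidt recurrence
  u_1 = v_1
  u_i = v_i − Σ_{j<i} ((v_i · u_j) / (u_j · u_j)) · u_j.

Step by step this gives:
  u_1 = (1, 0, 2)
  u_2 = (2, -2, -1)
  u_3 = (-4/45, -1/9, 2/45)

Orthogonality check:
  u_2 · u_1 = 0 (should be 0)
  u_3 · u_1 = 0 (should be 0)
  u_3 · u_2 = 0 (should be 0)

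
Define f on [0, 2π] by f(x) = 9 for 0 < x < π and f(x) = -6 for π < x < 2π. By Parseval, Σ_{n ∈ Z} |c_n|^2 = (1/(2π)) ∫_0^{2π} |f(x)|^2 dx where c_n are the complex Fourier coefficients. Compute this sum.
Σ |c_n|^2 = 117/2

Parseval equates the L^2 energy of f (normalised by 1/(2π)) with the ℓ^2 sum of its Fourier coefficients: (1/(2π)) ∫_0^{2π} |f|^2 = Σ |c_n|^2.
Compute the left side: (1/(2π)) [∫_0^π 9^2 dx + ∫_π^{2π} (-6)^2 dx] = (1/(2π)) · (81π + 36π) = (81 + 36)/2 = 117/2.
So Σ_{n ∈ Z} |c_n|^2 = 117/2.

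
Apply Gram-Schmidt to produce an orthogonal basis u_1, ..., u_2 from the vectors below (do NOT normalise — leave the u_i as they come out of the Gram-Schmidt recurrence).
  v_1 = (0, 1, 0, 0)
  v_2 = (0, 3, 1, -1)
Orthogonal basis:
  u_1 = (0, 1, 0, 0)
  u_2 = (0, 0, 1, -1)

Apply the Gram-Schmidt recurrence
  u_1 = v_1
  u_i = v_i − Σ_{j<i} ((v_i · u_j) / (u_j · u_j)) · u_j.

Step by step this gives:
  u_1 = (0, 1, 0, 0)
  u_2 = (0, 0, 1, -1)

Orthogonality check:
  u_2 · u_1 = 0 (should be 0)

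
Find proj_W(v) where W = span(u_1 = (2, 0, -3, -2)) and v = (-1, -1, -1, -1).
proj_W(v) = (6/17, 0, -9/17, -6/17)

Set up U = [u_1 | ... | u_1] ∈ R^(4×1). The projector onto W = col(U) is P = U (U^T U)^(-1) U^T.
Compute U^T U =
  [17],
and U^T v = (3).
Solve U^T U · c = U^T v for the coefficients: c = (3/17). The projection is proj_W(v) = U c.
Check: (v - proj_W(v)) · u_1 = 0  (should be 0).
Result: proj_W(v) = (6/17, 0, -9/17, -6/17).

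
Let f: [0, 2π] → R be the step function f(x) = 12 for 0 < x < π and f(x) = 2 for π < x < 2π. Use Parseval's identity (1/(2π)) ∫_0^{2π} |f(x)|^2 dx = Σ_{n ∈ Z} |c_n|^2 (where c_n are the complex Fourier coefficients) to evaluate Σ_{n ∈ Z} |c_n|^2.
Σ |c_n|^2 = 74

Parseval equates the L^2 energy of f (normalised by 1/(2π)) with the ℓ^2 sum of its Fourier coefficients: (1/(2π)) ∫_0^{2π} |f|^2 = Σ |c_n|^2.
Compute the left side: (1/(2π)) [∫_0^π 12^2 dx + ∫_π^{2π} 2^2 dx] = (1/(2π)) · (144π + 4π) = (144 + 4)/2 = 74.
So Σ_{n ∈ Z} |c_n|^2 = 74.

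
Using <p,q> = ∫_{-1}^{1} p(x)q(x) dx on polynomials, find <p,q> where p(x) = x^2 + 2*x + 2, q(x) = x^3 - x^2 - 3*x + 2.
<p,q> = 22/5

Expand the product: p(x)·q(x) = x^5 + x^4 - 3*x^3 - 6*x^2 - 2*x + 4.
∫_{-1}^{1} of each monomial x^k gives [2/(k+1) if k even, 0 if k odd]. Integrating term-by-term (or equivalently evaluating the antiderivative F(x) = x^6/6 + x^5/5 - 3*x^4/4 - 2*x^3 - x^2 + 4*x at the endpoints):
  F(1) − F(−1) = 37/60 − (-227/60) = 22/5.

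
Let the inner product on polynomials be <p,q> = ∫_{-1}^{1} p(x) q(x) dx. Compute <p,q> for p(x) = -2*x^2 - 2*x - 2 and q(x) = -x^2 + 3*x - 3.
<p,q> = 212/15

Expand the product: p(x)·q(x) = 2*x^4 - 4*x^3 + 2*x^2 + 6.
∫_{-1}^{1} of each monomial x^k gives [2/(k+1) if k even, 0 if k odd]. Integrating term-by-term (or equivalently evaluating the antiderivative F(x) = 2*x^5/5 - x^4 + 2*x^3/3 + 6*x at the endpoints):
  F(1) − F(−1) = 91/15 − (-121/15) = 212/15.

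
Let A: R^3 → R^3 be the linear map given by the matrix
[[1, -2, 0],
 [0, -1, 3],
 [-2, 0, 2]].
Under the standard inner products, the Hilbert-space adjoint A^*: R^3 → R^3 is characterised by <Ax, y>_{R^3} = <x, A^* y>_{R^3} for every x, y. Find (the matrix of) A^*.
A^* = A^T =
[[1, 0, -2],
 [-2, -1, 0],
 [0, 3, 2]]

For real matrices with standard dot products, the defining identity <Ax, y> = <x, A^* y> gives (Ax)^T y = x^T (A^*) y, i.e. x^T A^T y = x^T (A^*) y. Since this holds for all x, y, we must have A^* = A^T. Therefore
A^* =
[[1, 0, -2],
 [-2, -1, 0],
 [0, 3, 2]].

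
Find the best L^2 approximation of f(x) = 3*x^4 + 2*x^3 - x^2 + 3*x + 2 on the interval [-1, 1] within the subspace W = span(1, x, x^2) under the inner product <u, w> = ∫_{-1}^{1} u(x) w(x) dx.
g(x) = 11*x^2/7 + 21*x/5 + 61/35

The best approximation g ∈ W is the orthogonal projection of f onto W. Writing g = a_0 + a_1 x + a_2 x^2, the coefficients solve the normal equations G · a = b where
  G_{ij} = <φ_i, φ_j> and b_i = <f, φ_i>, with φ_0 = 1, φ_1 = x, φ_2 = x^2.
G =
  [2, 0, 2/3]
  [0, 2/3, 0]
  [2/3, 0, 2/5],
b = (68/15, 14/5, 188/105).
Solving gives a_0 = 61/35, a_1 = 21/5, a_2 = 11/7, so
  g(x) = 11*x^2/7 + 21*x/5 + 61/35.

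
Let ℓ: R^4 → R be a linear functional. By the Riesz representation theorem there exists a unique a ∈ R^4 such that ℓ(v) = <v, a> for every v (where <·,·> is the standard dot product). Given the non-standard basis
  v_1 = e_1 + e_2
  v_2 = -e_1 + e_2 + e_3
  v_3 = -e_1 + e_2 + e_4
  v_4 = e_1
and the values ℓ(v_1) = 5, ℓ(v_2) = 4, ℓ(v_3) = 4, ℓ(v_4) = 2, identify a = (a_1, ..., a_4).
a = (2, 3, 3, 3)

Write a = (a_1, ..., a_4) in the standard basis. For each basis vector v_i, ℓ(v_i) = <v_i, a> is a linear equation in the a_j's. Collect the n equations into a matrix system V a = ℓ, where row i of V is v_i (expressed in the standard basis). Since V is invertible (lower-triangular with 1s on the diagonal, up to permutation), solve by back-substitution:
  V =
[[1, 1, 0, 0],
 [-1, 1, 1, 0],
 [-1, 1, 0, 1],
 [1, 0, 0, 0]]
  V a = (5, 4, 4, 2)
Solving gives a = (2, 3, 3, 3).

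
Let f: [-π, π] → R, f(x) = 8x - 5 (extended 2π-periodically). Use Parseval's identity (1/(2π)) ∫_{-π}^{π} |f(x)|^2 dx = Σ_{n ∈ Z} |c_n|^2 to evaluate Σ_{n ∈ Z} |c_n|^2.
Σ |c_n|^2 = 64π^2/3 + 25

Expand and integrate term by term over [-π, π]:
  ∫ (8x)^2 dx = 64·(2π^3/3); ∫ 2·8·(-5)·x dx = 0 (odd integrand); ∫ (-5)^2 dx = 25·2π.
So (1/(2π)) ∫_{-π}^{π} (8x - 5)^2 dx = 64π^2/3 + 25 = 64π^2/3 + 25.
Parseval ⇒ Σ |c_n|^2 = 64π^2/3 + 25.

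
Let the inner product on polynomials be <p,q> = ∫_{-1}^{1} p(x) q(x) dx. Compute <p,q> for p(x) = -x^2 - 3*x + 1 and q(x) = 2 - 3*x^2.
<p,q> = 28/15

Expand the product: p(x)·q(x) = 3*x^4 + 9*x^3 - 5*x^2 - 6*x + 2.
∫_{-1}^{1} of each monomial x^k gives [2/(k+1) if k even, 0 if k odd]. Integrating term-by-term (or equivalently evaluating the antiderivative F(x) = 3*x^5/5 + 9*x^4/4 - 5*x^3/3 - 3*x^2 + 2*x at the endpoints):
  F(1) − F(−1) = 11/60 − (-101/60) = 28/15.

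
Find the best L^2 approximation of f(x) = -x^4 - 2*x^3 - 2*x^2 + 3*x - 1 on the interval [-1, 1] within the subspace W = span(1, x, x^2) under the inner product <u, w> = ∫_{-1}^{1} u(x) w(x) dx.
g(x) = -20*x^2/7 + 9*x/5 - 32/35

The best approximation g ∈ W is the orthogonal projection of f onto W. Writing g = a_0 + a_1 x + a_2 x^2, the coefficients solve the normal equations G · a = b where
  G_{ij} = <φ_i, φ_j> and b_i = <f, φ_i>, with φ_0 = 1, φ_1 = x, φ_2 = x^2.
G =
  [2, 0, 2/3]
  [0, 2/3, 0]
  [2/3, 0, 2/5],
b = (-56/15, 6/5, -184/105).
Solving gives a_0 = -32/35, a_1 = 9/5, a_2 = -20/7, so
  g(x) = -20*x^2/7 + 9*x/5 - 32/35.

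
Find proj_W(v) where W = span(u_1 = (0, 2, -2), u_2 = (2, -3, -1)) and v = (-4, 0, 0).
proj_W(v) = (-4/3, 4/3, 4/3)

Set up U = [u_1 | ... | u_2] ∈ R^(3×2). The projector onto W = col(U) is P = U (U^T U)^(-1) U^T.
Compute U^T U =
  [8, -4]
  [-4, 14],
and U^T v = (0, -8).
Solve U^T U · c = U^T v for the coefficients: c = (-1/3, -2/3). The projection is proj_W(v) = U c.
Check: (v - proj_W(v)) · u_1 = 0  (should be 0).
Check: (v - proj_W(v)) · u_2 = 0  (should be 0).
Result: proj_W(v) = (-4/3, 4/3, 4/3).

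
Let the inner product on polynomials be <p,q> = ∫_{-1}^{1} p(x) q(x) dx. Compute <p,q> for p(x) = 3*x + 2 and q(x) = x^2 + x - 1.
<p,q> = -2/3

Expand the product: p(x)·q(x) = 3*x^3 + 5*x^2 - x - 2.
∫_{-1}^{1} of each monomial x^k gives [2/(k+1) if k even, 0 if k odd]. Integrating term-by-term (or equivalently evaluating the antiderivative F(x) = 3*x^4/4 + 5*x^3/3 - x^2/2 - 2*x at the endpoints):
  F(1) − F(−1) = -1/12 − (7/12) = -2/3.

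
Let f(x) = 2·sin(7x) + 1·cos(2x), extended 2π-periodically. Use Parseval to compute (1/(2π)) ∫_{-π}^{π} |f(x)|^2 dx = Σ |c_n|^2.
Σ |c_n|^2 = 5/2

Expand |f|^2 and use orthogonality of {sin(nx), cos(mx)} on [-π, π]:
  ∫_{-π}^{π} sin(nx)^2 dx = π, ∫ cos(mx)^2 dx = π, and cross terms integrate to 0.
So ∫_{-π}^{π} f(x)^2 dx = 2^2 · π + 1^2 · π = (4 + 1)π.
Divide by 2π: (4 + 1)/2 = 5/2.
By Parseval, this equals Σ |c_n|^2.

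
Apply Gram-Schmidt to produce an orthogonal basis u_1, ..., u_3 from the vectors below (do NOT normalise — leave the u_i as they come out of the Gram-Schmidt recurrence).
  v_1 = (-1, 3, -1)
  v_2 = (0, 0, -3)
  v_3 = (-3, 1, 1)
Orthogonal basis:
  u_1 = (-1, 3, -1)
  u_2 = (3/11, -9/11, -30/11)
  u_3 = (-12/5, -4/5, 0)

Apply the Gram-Schmidt recurrence
  u_1 = v_1
  u_i = v_i − Σ_{j<i} ((v_i · u_j) / (u_j · u_j)) · u_j.

Step by step this gives:
  u_1 = (-1, 3, -1)
  u_2 = (3/11, -9/11, -30/11)
  u_3 = (-12/5, -4/5, 0)

Orthogonality check:
  u_2 · u_1 = 0 (should be 0)
  u_3 · u_1 = 0 (should be 0)
  u_3 · u_2 = 0 (should be 0)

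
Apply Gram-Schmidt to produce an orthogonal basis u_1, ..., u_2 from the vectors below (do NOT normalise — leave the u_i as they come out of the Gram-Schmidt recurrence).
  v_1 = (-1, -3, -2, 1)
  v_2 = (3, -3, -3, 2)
Orthogonal basis:
  u_1 = (-1, -3, -2, 1)
  u_2 = (59/15, -1/5, -17/15, 16/15)

Apply the Gram-Schmidt recurrence
  u_1 = v_1
  u_i = v_i − Σ_{j<i} ((v_i · u_j) / (u_j · u_j)) · u_j.

Step by step this gives:
  u_1 = (-1, -3, -2, 1)
  u_2 = (59/15, -1/5, -17/15, 16/15)

Orthogonality check:
  u_2 · u_1 = 0 (should be 0)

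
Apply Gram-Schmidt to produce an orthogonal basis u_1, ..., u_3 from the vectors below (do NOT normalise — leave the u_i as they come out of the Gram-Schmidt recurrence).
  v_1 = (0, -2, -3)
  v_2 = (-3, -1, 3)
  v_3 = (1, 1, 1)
Orthogonal basis:
  u_1 = (0, -2, -3)
  u_2 = (-3, -27/13, 18/13)
  u_3 = (3/11, -3/11, 2/11)

Apply the Gram-Schmidt recurrence
  u_1 = v_1
  u_i = v_i − Σ_{j<i} ((v_i · u_j) / (u_j · u_j)) · u_j.

Step by step this gives:
  u_1 = (0, -2, -3)
  u_2 = (-3, -27/13, 18/13)
  u_3 = (3/11, -3/11, 2/11)

Orthogonality check:
  u_2 · u_1 = 0 (should be 0)
  u_3 · u_1 = 0 (should be 0)
  u_3 · u_2 = 0 (should be 0)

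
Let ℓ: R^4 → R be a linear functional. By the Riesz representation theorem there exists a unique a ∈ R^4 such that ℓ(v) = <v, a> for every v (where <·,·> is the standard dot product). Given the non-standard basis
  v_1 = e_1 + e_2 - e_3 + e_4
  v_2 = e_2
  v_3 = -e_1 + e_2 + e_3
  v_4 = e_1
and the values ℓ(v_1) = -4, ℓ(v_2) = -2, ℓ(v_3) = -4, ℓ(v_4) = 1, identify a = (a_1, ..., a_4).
a = (1, -2, -1, -4)

Write a = (a_1, ..., a_4) in the standard basis. For each basis vector v_i, ℓ(v_i) = <v_i, a> is a linear equation in the a_j's. Collect the n equations into a matrix system V a = ℓ, where row i of V is v_i (expressed in the standard basis). Since V is invertible (lower-triangular with 1s on the diagonal, up to permutation), solve by back-substitution:
  V =
[[1, 1, -1, 1],
 [0, 1, 0, 0],
 [-1, 1, 1, 0],
 [1, 0, 0, 0]]
  V a = (-4, -2, -4, 1)
Solving gives a = (1, -2, -1, -4).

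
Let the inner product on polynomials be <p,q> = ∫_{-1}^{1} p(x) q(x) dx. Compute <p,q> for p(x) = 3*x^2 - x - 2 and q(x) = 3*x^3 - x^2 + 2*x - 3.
<p,q> = 18/5

Expand the product: p(x)·q(x) = 9*x^5 - 6*x^4 + x^3 - 9*x^2 - x + 6.
∫_{-1}^{1} of each monomial x^k gives [2/(k+1) if k even, 0 if k odd]. Integrating term-by-term (or equivalently evaluating the antiderivative F(x) = 3*x^6/2 - 6*x^5/5 + x^4/4 - 3*x^3 - x^2/2 + 6*x at the endpoints):
  F(1) − F(−1) = 61/20 − (-11/20) = 18/5.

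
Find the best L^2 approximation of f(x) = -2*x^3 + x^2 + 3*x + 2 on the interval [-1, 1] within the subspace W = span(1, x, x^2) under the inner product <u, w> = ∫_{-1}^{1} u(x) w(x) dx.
g(x) = x^2 + 9*x/5 + 2

The best approximation g ∈ W is the orthogonal projection of f onto W. Writing g = a_0 + a_1 x + a_2 x^2, the coefficients solve the normal equations G · a = b where
  G_{ij} = <φ_i, φ_j> and b_i = <f, φ_i>, with φ_0 = 1, φ_1 = x, φ_2 = x^2.
G =
  [2, 0, 2/3]
  [0, 2/3, 0]
  [2/3, 0, 2/5],
b = (14/3, 6/5, 26/15).
Solving gives a_0 = 2, a_1 = 9/5, a_2 = 1, so
  g(x) = x^2 + 9*x/5 + 2.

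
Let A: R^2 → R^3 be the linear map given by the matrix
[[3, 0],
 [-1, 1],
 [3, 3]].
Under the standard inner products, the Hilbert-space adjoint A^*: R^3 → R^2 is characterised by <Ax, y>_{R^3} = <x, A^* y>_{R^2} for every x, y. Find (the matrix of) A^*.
A^* = A^T =
[[3, -1, 3],
 [0, 1, 3]]

For real matrices with standard dot products, the defining identity <Ax, y> = <x, A^* y> gives (Ax)^T y = x^T (A^*) y, i.e. x^T A^T y = x^T (A^*) y. Since this holds for all x, y, we must have A^* = A^T. Therefore
A^* =
[[3, -1, 3],
 [0, 1, 3]].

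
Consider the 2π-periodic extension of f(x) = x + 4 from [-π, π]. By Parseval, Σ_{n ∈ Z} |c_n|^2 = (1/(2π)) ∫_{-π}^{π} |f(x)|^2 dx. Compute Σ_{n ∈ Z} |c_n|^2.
Σ |c_n|^2 = π^2/3 + 16

Expand and integrate term by term over [-π, π]:
  ∫ (x)^2 dx = 1·(2π^3/3); ∫ 2·1·(4)·x dx = 0 (odd integrand); ∫ 4^2 dx = 16·2π.
So (1/(2π)) ∫_{-π}^{π} (x + 4)^2 dx = 1π^2/3 + 16 = π^2/3 + 16.
Parseval ⇒ Σ |c_n|^2 = π^2/3 + 16.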